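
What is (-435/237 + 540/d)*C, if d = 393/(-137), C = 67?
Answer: -131798045/10349 ≈ -12735.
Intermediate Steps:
d = -393/137 (d = 393*(-1/137) = -393/137 ≈ -2.8686)
(-435/237 + 540/d)*C = (-435/237 + 540/(-393/137))*67 = (-435*1/237 + 540*(-137/393))*67 = (-145/79 - 24660/131)*67 = -1967135/10349*67 = -131798045/10349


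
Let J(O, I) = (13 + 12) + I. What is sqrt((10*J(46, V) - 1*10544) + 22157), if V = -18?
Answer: sqrt(11683) ≈ 108.09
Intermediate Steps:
J(O, I) = 25 + I
sqrt((10*J(46, V) - 1*10544) + 22157) = sqrt((10*(25 - 18) - 1*10544) + 22157) = sqrt((10*7 - 10544) + 22157) = sqrt((70 - 10544) + 22157) = sqrt(-10474 + 22157) = sqrt(11683)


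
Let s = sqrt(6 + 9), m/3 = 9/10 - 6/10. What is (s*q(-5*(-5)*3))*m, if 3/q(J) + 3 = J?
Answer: 3*sqrt(15)/80 ≈ 0.14524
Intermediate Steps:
m = 9/10 (m = 3*(9/10 - 6/10) = 3*(9*(1/10) - 6*1/10) = 3*(9/10 - 3/5) = 3*(3/10) = 9/10 ≈ 0.90000)
s = sqrt(15) ≈ 3.8730
q(J) = 3/(-3 + J)
(s*q(-5*(-5)*3))*m = (sqrt(15)*(3/(-3 - 5*(-5)*3)))*(9/10) = (sqrt(15)*(3/(-3 + 25*3)))*(9/10) = (sqrt(15)*(3/(-3 + 75)))*(9/10) = (sqrt(15)*(3/72))*(9/10) = (sqrt(15)*(3*(1/72)))*(9/10) = (sqrt(15)*(1/24))*(9/10) = (sqrt(15)/24)*(9/10) = 3*sqrt(15)/80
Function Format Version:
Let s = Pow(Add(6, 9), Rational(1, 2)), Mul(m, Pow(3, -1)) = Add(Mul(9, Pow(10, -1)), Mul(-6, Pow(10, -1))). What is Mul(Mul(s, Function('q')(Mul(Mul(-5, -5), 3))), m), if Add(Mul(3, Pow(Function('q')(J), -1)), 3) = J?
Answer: Mul(Rational(3, 80), Pow(15, Rational(1, 2))) ≈ 0.14524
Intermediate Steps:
m = Rational(9, 10) (m = Mul(3, Add(Mul(9, Pow(10, -1)), Mul(-6, Pow(10, -1)))) = Mul(3, Add(Mul(9, Rational(1, 10)), Mul(-6, Rational(1, 10)))) = Mul(3, Add(Rational(9, 10), Rational(-3, 5))) = Mul(3, Rational(3, 10)) = Rational(9, 10) ≈ 0.90000)
s = Pow(15, Rational(1, 2)) ≈ 3.8730
Function('q')(J) = Mul(3, Pow(Add(-3, J), -1))
Mul(Mul(s, Function('q')(Mul(Mul(-5, -5), 3))), m) = Mul(Mul(Pow(15, Rational(1, 2)), Mul(3, Pow(Add(-3, Mul(Mul(-5, -5), 3)), -1))), Rational(9, 10)) = Mul(Mul(Pow(15, Rational(1, 2)), Mul(3, Pow(Add(-3, Mul(25, 3)), -1))), Rational(9, 10)) = Mul(Mul(Pow(15, Rational(1, 2)), Mul(3, Pow(Add(-3, 75), -1))), Rational(9, 10)) = Mul(Mul(Pow(15, Rational(1, 2)), Mul(3, Pow(72, -1))), Rational(9, 10)) = Mul(Mul(Pow(15, Rational(1, 2)), Mul(3, Rational(1, 72))), Rational(9, 10)) = Mul(Mul(Pow(15, Rational(1, 2)), Rational(1, 24)), Rational(9, 10)) = Mul(Mul(Rational(1, 24), Pow(15, Rational(1, 2))), Rational(9, 10)) = Mul(Rational(3, 80), Pow(15, Rational(1, 2)))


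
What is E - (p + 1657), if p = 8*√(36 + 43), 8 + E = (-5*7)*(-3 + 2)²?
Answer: -1700 - 8*√79 ≈ -1771.1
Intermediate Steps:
E = -43 (E = -8 + (-5*7)*(-3 + 2)² = -8 - 35*(-1)² = -8 - 35*1 = -8 - 35 = -43)
p = 8*√79 ≈ 71.106
E - (p + 1657) = -43 - (8*√79 + 1657) = -43 - (1657 + 8*√79) = -43 + (-1657 - 8*√79) = -1700 - 8*√79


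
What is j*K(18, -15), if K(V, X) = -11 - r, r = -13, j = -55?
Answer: -110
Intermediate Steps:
K(V, X) = 2 (K(V, X) = -11 - 1*(-13) = -11 + 13 = 2)
j*K(18, -15) = -55*2 = -110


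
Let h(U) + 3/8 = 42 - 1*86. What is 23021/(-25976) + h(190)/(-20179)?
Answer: -13629061/15416756 ≈ -0.88404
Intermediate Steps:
h(U) = -355/8 (h(U) = -3/8 + (42 - 1*86) = -3/8 + (42 - 86) = -3/8 - 44 = -355/8)
23021/(-25976) + h(190)/(-20179) = 23021/(-25976) - 355/8/(-20179) = 23021*(-1/25976) - 355/8*(-1/20179) = -23021/25976 + 355/161432 = -13629061/15416756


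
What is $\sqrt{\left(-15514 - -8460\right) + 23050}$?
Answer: $2 \sqrt{3999} \approx 126.48$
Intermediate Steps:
$\sqrt{\left(-15514 - -8460\right) + 23050} = \sqrt{\left(-15514 + 8460\right) + 23050} = \sqrt{-7054 + 23050} = \sqrt{15996} = 2 \sqrt{3999}$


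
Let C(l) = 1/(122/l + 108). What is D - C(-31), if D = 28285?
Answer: 91247379/3226 ≈ 28285.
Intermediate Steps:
C(l) = 1/(108 + 122/l)
D - C(-31) = 28285 - (-31)/(2*(61 + 54*(-31))) = 28285 - (-31)/(2*(61 - 1674)) = 28285 - (-31)/(2*(-1613)) = 28285 - (-31)*(-1)/(2*1613) = 28285 - 1*31/3226 = 28285 - 31/3226 = 91247379/3226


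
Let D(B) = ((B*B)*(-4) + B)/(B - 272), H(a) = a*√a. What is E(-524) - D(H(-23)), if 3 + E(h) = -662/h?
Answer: (-12627256*I - 16491*√23)/(262*(-272*I + 23*√23)) ≈ 151.78 - 62.661*I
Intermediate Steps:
H(a) = a^(3/2)
E(h) = -3 - 662/h
D(B) = (B - 4*B²)/(-272 + B) (D(B) = (B²*(-4) + B)/(-272 + B) = (-4*B² + B)/(-272 + B) = (B - 4*B²)/(-272 + B))
E(-524) - D(H(-23)) = (-3 - 662/(-524)) - (-23)^(3/2)*(1 - (-92)*I*√23)/(-272 + (-23)^(3/2)) = (-3 - 662*(-1/524)) - (-23*I*√23)*(1 - (-92)*I*√23)/(-272 - 23*I*√23) = (-3 + 331/262) - (-23*I*√23)*(1 + 92*I*√23)/(-272 - 23*I*√23) = -455/262 - (-23)*I*√23*(1 + 92*I*√23)/(-272 - 23*I*√23) = -455/262 + 23*I*√23*(1 + 92*I*√23)/(-272 - 23*I*√23)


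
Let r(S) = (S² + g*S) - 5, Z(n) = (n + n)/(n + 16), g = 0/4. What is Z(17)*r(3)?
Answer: 136/33 ≈ 4.1212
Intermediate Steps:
g = 0 (g = 0*(¼) = 0)
Z(n) = 2*n/(16 + n) (Z(n) = (2*n)/(16 + n) = 2*n/(16 + n))
r(S) = -5 + S² (r(S) = (S² + 0*S) - 5 = (S² + 0) - 5 = S² - 5 = -5 + S²)
Z(17)*r(3) = (2*17/(16 + 17))*(-5 + 3²) = (2*17/33)*(-5 + 9) = (2*17*(1/33))*4 = (34/33)*4 = 136/33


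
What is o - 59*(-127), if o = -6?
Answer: 7487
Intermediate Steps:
o - 59*(-127) = -6 - 59*(-127) = -6 + 7493 = 7487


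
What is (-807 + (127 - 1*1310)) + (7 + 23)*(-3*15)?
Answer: -3340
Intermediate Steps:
(-807 + (127 - 1*1310)) + (7 + 23)*(-3*15) = (-807 + (127 - 1310)) + 30*(-45) = (-807 - 1183) - 1350 = -1990 - 1350 = -3340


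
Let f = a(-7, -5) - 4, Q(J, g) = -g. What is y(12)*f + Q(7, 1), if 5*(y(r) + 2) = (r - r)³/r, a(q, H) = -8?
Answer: 23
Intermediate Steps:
f = -12 (f = -8 - 4 = -12)
y(r) = -2 (y(r) = -2 + ((r - r)³/r)/5 = -2 + (0³/r)/5 = -2 + (0/r)/5 = -2 + (⅕)*0 = -2 + 0 = -2)
y(12)*f + Q(7, 1) = -2*(-12) - 1*1 = 24 - 1 = 23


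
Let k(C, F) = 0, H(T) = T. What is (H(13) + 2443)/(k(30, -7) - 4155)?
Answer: -2456/4155 ≈ -0.59109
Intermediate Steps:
(H(13) + 2443)/(k(30, -7) - 4155) = (13 + 2443)/(0 - 4155) = 2456/(-4155) = 2456*(-1/4155) = -2456/4155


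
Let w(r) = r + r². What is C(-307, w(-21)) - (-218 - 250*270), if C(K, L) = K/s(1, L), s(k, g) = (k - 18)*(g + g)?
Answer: 967013347/14280 ≈ 67718.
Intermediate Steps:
s(k, g) = 2*g*(-18 + k) (s(k, g) = (-18 + k)*(2*g) = 2*g*(-18 + k))
C(K, L) = -K/(34*L) (C(K, L) = K/((2*L*(-18 + 1))) = K/((2*L*(-17))) = K/((-34*L)) = K*(-1/(34*L)) = -K/(34*L))
C(-307, w(-21)) - (-218 - 250*270) = -1/34*(-307)/(-21*(1 - 21)) - (-218 - 250*270) = -1/34*(-307)/(-21*(-20)) - (-218 - 67500) = -1/34*(-307)/420 - 1*(-67718) = -1/34*(-307)*1/420 + 67718 = 307/14280 + 67718 = 967013347/14280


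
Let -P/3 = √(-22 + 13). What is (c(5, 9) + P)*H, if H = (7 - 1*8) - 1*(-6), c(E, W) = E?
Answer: 25 - 45*I ≈ 25.0 - 45.0*I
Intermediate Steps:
P = -9*I (P = -3*√(-22 + 13) = -9*I ≈ -9.0*I)
H = 5 (H = (7 - 8) + 6 = -1 + 6 = 5)
(c(5, 9) + P)*H = (5 - 9*I)*5 = 25 - 45*I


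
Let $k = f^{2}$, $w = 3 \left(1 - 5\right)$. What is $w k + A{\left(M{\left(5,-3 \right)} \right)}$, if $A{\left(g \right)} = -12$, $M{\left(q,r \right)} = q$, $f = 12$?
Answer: $-1740$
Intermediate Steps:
$w = -12$ ($w = 3 \left(-4\right) = -12$)
$k = 144$ ($k = 12^{2} = 144$)
$w k + A{\left(M{\left(5,-3 \right)} \right)} = \left(-12\right) 144 - 12 = -1728 - 12 = -1740$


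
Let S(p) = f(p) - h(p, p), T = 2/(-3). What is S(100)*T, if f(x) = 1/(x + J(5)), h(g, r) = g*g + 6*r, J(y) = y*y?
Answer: 2649998/375 ≈ 7066.7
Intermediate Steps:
J(y) = y²
h(g, r) = g² + 6*r
T = -⅔ (T = 2*(-⅓) = -⅔ ≈ -0.66667)
f(x) = 1/(25 + x) (f(x) = 1/(x + 5²) = 1/(x + 25) = 1/(25 + x))
S(p) = 1/(25 + p) - p² - 6*p (S(p) = 1/(25 + p) - (p² + 6*p) = 1/(25 + p) + (-p² - 6*p) = 1/(25 + p) - p² - 6*p)
S(100)*T = ((1 - 1*100*(6 + 100)*(25 + 100))/(25 + 100))*(-⅔) = ((1 - 1*100*106*125)/125)*(-⅔) = ((1 - 1325000)/125)*(-⅔) = ((1/125)*(-1324999))*(-⅔) = -1324999/125*(-⅔) = 2649998/375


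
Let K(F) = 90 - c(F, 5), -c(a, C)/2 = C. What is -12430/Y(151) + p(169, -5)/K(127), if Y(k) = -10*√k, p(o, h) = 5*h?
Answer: -¼ + 1243*√151/151 ≈ 100.90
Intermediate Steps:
c(a, C) = -2*C
K(F) = 100 (K(F) = 90 - (-2)*5 = 90 - 1*(-10) = 90 + 10 = 100)
-12430/Y(151) + p(169, -5)/K(127) = -12430*(-√151/1510) + (5*(-5))/100 = -(-1243)*√151/151 - 25*1/100 = 1243*√151/151 - ¼ = -¼ + 1243*√151/151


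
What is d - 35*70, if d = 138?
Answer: -2312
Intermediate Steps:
d - 35*70 = 138 - 35*70 = 138 - 2450 = -2312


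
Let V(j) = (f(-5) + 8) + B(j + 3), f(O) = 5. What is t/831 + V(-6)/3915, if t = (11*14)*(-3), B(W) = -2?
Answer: -599863/1084455 ≈ -0.55315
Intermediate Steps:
V(j) = 11 (V(j) = (5 + 8) - 2 = 13 - 2 = 11)
t = -462 (t = 154*(-3) = -462)
t/831 + V(-6)/3915 = -462/831 + 11/3915 = -462*1/831 + 11*(1/3915) = -154/277 + 11/3915 = -599863/1084455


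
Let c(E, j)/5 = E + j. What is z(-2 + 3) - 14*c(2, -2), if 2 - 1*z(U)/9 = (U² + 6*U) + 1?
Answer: -54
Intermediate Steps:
z(U) = 9 - 54*U - 9*U² (z(U) = 18 - 9*((U² + 6*U) + 1) = 18 - 9*(1 + U² + 6*U) = 18 + (-9 - 54*U - 9*U²) = 9 - 54*U - 9*U²)
c(E, j) = 5*E + 5*j (c(E, j) = 5*(E + j) = 5*E + 5*j)
z(-2 + 3) - 14*c(2, -2) = (9 - 54*(-2 + 3) - 9*(-2 + 3)²) - 14*(5*2 + 5*(-2)) = (9 - 54*1 - 9*1²) - 14*(10 - 10) = (9 - 54 - 9*1) - 14*0 = (9 - 54 - 9) + 0 = -54 + 0 = -54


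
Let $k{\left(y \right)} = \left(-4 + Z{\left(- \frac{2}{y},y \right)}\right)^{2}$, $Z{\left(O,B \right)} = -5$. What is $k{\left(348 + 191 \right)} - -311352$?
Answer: $311433$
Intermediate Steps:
$k{\left(y \right)} = 81$ ($k{\left(y \right)} = \left(-4 - 5\right)^{2} = \left(-9\right)^{2} = 81$)
$k{\left(348 + 191 \right)} - -311352 = 81 - -311352 = 81 + 311352 = 311433$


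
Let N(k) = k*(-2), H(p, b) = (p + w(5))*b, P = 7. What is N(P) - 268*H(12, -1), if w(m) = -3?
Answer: 2398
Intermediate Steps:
H(p, b) = b*(-3 + p) (H(p, b) = (p - 3)*b = (-3 + p)*b = b*(-3 + p))
N(k) = -2*k
N(P) - 268*H(12, -1) = -2*7 - (-268)*(-3 + 12) = -14 - (-268)*9 = -14 - 268*(-9) = -14 + 2412 = 2398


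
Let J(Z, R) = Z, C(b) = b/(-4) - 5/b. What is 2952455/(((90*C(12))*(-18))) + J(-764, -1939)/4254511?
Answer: 2512249609153/4709743677 ≈ 533.42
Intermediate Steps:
C(b) = -5/b - b/4 (C(b) = b*(-¼) - 5/b = -b/4 - 5/b = -5/b - b/4)
2952455/(((90*C(12))*(-18))) + J(-764, -1939)/4254511 = 2952455/(((90*(-5/12 - ¼*12))*(-18))) - 764/4254511 = 2952455/(((90*(-5*1/12 - 3))*(-18))) - 764*1/4254511 = 2952455/(((90*(-5/12 - 3))*(-18))) - 764/4254511 = 2952455/(((90*(-41/12))*(-18))) - 764/4254511 = 2952455/((-615/2*(-18))) - 764/4254511 = 2952455/5535 - 764/4254511 = 2952455*(1/5535) - 764/4254511 = 590491/1107 - 764/4254511 = 2512249609153/4709743677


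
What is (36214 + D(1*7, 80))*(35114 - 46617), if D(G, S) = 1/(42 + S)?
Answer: -50821507827/122 ≈ -4.1657e+8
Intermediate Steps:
(36214 + D(1*7, 80))*(35114 - 46617) = (36214 + 1/(42 + 80))*(35114 - 46617) = (36214 + 1/122)*(-11503) = (4418109/122)*(-11503) = -50821507827/122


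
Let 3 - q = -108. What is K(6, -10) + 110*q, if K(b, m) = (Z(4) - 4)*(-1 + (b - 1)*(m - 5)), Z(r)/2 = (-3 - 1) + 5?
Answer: 12362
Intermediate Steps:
Z(r) = 2 (Z(r) = 2*((-3 - 1) + 5) = 2*(-4 + 5) = 2*1 = 2)
K(b, m) = 2 - 2*(-1 + b)*(-5 + m) (K(b, m) = (2 - 4)*(-1 + (b - 1)*(m - 5)) = -2*(-1 + (-1 + b)*(-5 + m)) = 2 - 2*(-1 + b)*(-5 + m))
q = 111 (q = 3 - 1*(-108) = 3 + 108 = 111)
K(6, -10) + 110*q = (-8 + 2*(-10) + 10*6 - 2*6*(-10)) + 110*111 = (-8 - 20 + 60 + 120) + 12210 = 152 + 12210 = 12362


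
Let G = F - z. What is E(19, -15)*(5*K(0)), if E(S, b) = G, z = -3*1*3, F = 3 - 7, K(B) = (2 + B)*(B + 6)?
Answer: 300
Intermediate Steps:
K(B) = (2 + B)*(6 + B)
F = -4
z = -9 (z = -3*3 = -9)
G = 5 (G = -4 - 1*(-9) = -4 + 9 = 5)
E(S, b) = 5
E(19, -15)*(5*K(0)) = 5*(5*(12 + 0**2 + 8*0)) = 5*(5*(12 + 0 + 0)) = 5*(5*12) = 5*60 = 300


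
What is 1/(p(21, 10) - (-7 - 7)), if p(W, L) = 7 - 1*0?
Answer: 1/21 ≈ 0.047619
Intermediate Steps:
p(W, L) = 7 (p(W, L) = 7 + 0 = 7)
1/(p(21, 10) - (-7 - 7)) = 1/(7 - (-7 - 7)) = 1/(7 - 1*(-14)) = 1/(7 + 14) = 1/21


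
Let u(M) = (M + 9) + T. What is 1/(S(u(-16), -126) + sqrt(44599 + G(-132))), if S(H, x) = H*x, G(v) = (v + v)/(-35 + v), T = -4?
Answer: 231462/313358035 - sqrt(1243865599)/313358035 ≈ 0.00062610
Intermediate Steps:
u(M) = 5 + M (u(M) = (M + 9) - 4 = (9 + M) - 4 = 5 + M)
G(v) = 2*v/(-35 + v) (G(v) = (2*v)/(-35 + v) = 2*v/(-35 + v))
1/(S(u(-16), -126) + sqrt(44599 + G(-132))) = 1/((5 - 16)*(-126) + sqrt(44599 + 2*(-132)/(-35 - 132))) = 1/(-11*(-126) + sqrt(44599 + 2*(-132)/(-167))) = 1/(1386 + sqrt(44599 + 2*(-132)*(-1/167))) = 1/(1386 + sqrt(44599 + 264/167)) = 1/(1386 + sqrt(7448297/167)) = 1/(1386 + sqrt(1243865599)/167)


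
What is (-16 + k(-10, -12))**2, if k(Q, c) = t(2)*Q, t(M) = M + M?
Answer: 3136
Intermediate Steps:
t(M) = 2*M
k(Q, c) = 4*Q (k(Q, c) = (2*2)*Q = 4*Q)
(-16 + k(-10, -12))**2 = (-16 + 4*(-10))**2 = (-16 - 40)**2 = (-56)**2 = 3136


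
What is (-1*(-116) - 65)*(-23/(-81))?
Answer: 391/27 ≈ 14.481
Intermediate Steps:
(-1*(-116) - 65)*(-23/(-81)) = (116 - 65)*(-23*(-1/81)) = 51*(23/81) = 391/27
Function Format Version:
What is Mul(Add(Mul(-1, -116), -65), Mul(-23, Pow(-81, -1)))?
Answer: Rational(391, 27) ≈ 14.481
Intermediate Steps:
Mul(Add(Mul(-1, -116), -65), Mul(-23, Pow(-81, -1))) = Mul(Add(116, -65), Mul(-23, Rational(-1, 81))) = Mul(51, Rational(23, 81)) = Rational(391, 27)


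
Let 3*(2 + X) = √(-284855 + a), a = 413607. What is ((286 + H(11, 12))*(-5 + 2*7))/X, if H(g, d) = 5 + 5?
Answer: 11988/32179 + 7992*√8047/32179 ≈ 22.652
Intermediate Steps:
H(g, d) = 10
X = -2 + 4*√8047/3 (X = -2 + √(-284855 + 413607)/3 = -2 + √128752/3 = -2 + (4*√8047)/3 = -2 + 4*√8047/3 ≈ 117.61)
((286 + H(11, 12))*(-5 + 2*7))/X = ((286 + 10)*(-5 + 2*7))/(-2 + 4*√8047/3) = (296*(-5 + 14))/(-2 + 4*√8047/3) = (296*9)/(-2 + 4*√8047/3) = 2664/(-2 + 4*√8047/3)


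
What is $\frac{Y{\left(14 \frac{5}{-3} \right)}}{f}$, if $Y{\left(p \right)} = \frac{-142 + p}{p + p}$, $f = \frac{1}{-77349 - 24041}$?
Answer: $- \frac{2514472}{7} \approx -3.5921 \cdot 10^{5}$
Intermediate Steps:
$f = - \frac{1}{101390}$ ($f = \frac{1}{-101390} = - \frac{1}{101390} \approx -9.8629 \cdot 10^{-6}$)
$Y{\left(p \right)} = \frac{-142 + p}{2 p}$
$\frac{Y{\left(14 \frac{5}{-3} \right)}}{f} = \frac{\frac{1}{2} \frac{1}{14 \frac{5}{-3}} \left(-142 + 14 \frac{5}{-3}\right)}{- \frac{1}{101390}} = \frac{-142 + 14 \cdot 5 \left(- \frac{1}{3}\right)}{2 \cdot 14 \cdot 5 \left(- \frac{1}{3}\right)} \left(-101390\right) = \frac{-142 + 14 \left(- \frac{5}{3}\right)}{2 \cdot 14 \left(- \frac{5}{3}\right)} \left(-101390\right) = \frac{-142 - \frac{70}{3}}{2 \left(- \frac{70}{3}\right)} \left(-101390\right) = \frac{1}{2} \left(- \frac{3}{70}\right) \left(- \frac{496}{3}\right) \left(-101390\right) = \frac{124}{35} \left(-101390\right) = - \frac{2514472}{7}$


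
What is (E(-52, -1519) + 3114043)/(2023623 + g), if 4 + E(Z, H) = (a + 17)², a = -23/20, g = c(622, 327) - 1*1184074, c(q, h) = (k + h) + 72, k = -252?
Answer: 1245716089/335878400 ≈ 3.7088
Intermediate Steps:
c(q, h) = -180 + h (c(q, h) = (-252 + h) + 72 = -180 + h)
g = -1183927 (g = (-180 + 327) - 1*1184074 = 147 - 1184074 = -1183927)
a = -23/20 (a = -23*1/20 = -23/20 ≈ -1.1500)
E(Z, H) = 98889/400 (E(Z, H) = -4 + (-23/20 + 17)² = -4 + (317/20)² = -4 + 100489/400 = 98889/400)
(E(-52, -1519) + 3114043)/(2023623 + g) = (98889/400 + 3114043)/(2023623 - 1183927) = (1245716089/400)/839696 = (1245716089/400)*(1/839696) = 1245716089/335878400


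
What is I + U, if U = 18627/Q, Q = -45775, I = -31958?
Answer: -1462896077/45775 ≈ -31958.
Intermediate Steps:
U = -18627/45775 (U = 18627/(-45775) = 18627*(-1/45775) = -18627/45775 ≈ -0.40693)
I + U = -31958 - 18627/45775 = -1462896077/45775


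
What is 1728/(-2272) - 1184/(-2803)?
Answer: -67298/199013 ≈ -0.33816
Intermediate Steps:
1728/(-2272) - 1184/(-2803) = 1728*(-1/2272) - 1184*(-1/2803) = -54/71 + 1184/2803 = -67298/199013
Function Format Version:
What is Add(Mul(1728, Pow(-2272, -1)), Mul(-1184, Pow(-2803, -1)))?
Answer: Rational(-67298, 199013) ≈ -0.33816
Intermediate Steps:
Add(Mul(1728, Pow(-2272, -1)), Mul(-1184, Pow(-2803, -1))) = Add(Mul(1728, Rational(-1, 2272)), Mul(-1184, Rational(-1, 2803))) = Add(Rational(-54, 71), Rational(1184, 2803)) = Rational(-67298, 199013)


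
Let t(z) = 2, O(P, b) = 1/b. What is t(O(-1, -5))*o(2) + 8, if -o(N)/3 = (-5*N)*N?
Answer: 128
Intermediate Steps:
o(N) = 15*N**2 (o(N) = -3*(-5*N)*N = -(-15)*N**2 = 15*N**2)
t(O(-1, -5))*o(2) + 8 = 2*(15*2**2) + 8 = 2*(15*4) + 8 = 2*60 + 8 = 120 + 8 = 128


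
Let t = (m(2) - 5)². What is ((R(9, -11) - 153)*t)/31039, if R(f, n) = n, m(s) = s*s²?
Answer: -1476/31039 ≈ -0.047553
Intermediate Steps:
m(s) = s³
t = 9 (t = (2³ - 5)² = (8 - 5)² = 3² = 9)
((R(9, -11) - 153)*t)/31039 = ((-11 - 153)*9)/31039 = -164*9*(1/31039) = -1476*1/31039 = -1476/31039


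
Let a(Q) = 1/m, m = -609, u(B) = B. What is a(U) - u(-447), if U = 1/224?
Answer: 272222/609 ≈ 447.00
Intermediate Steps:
U = 1/224 ≈ 0.0044643
a(Q) = -1/609 (a(Q) = 1/(-609) = -1/609)
a(U) - u(-447) = -1/609 - 1*(-447) = -1/609 + 447 = 272222/609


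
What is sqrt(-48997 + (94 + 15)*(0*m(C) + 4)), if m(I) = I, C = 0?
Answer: I*sqrt(48561) ≈ 220.37*I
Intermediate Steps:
sqrt(-48997 + (94 + 15)*(0*m(C) + 4)) = sqrt(-48997 + (94 + 15)*(0*0 + 4)) = sqrt(-48997 + 109*(0 + 4)) = sqrt(-48997 + 109*4) = sqrt(-48997 + 436) = sqrt(-48561) = I*sqrt(48561)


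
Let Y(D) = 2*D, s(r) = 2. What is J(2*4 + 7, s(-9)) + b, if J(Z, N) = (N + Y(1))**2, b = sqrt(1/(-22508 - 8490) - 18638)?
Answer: 16 + 5*I*sqrt(716352279742)/30998 ≈ 16.0 + 136.52*I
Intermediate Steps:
b = 5*I*sqrt(716352279742)/30998 (b = sqrt(1/(-30998) - 18638) = sqrt(-1/30998 - 18638) = sqrt(-577740725/30998) = 5*I*sqrt(716352279742)/30998 ≈ 136.52*I)
J(Z, N) = (2 + N)**2 (J(Z, N) = (N + 2*1)**2 = (N + 2)**2 = (2 + N)**2)
J(2*4 + 7, s(-9)) + b = (2 + 2)**2 + 5*I*sqrt(716352279742)/30998 = 4**2 + 5*I*sqrt(716352279742)/30998 = 16 + 5*I*sqrt(716352279742)/30998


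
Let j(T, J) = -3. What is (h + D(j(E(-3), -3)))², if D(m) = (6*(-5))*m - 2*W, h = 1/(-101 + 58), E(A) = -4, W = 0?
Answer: 14969161/1849 ≈ 8095.8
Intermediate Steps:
h = -1/43 (h = 1/(-43) = -1/43 ≈ -0.023256)
D(m) = -30*m (D(m) = (6*(-5))*m - 2*0 = -30*m + 0 = -30*m)
(h + D(j(E(-3), -3)))² = (-1/43 - 30*(-3))² = (-1/43 + 90)² = (3869/43)² = 14969161/1849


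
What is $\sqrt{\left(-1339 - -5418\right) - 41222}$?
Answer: $3 i \sqrt{4127} \approx 192.73 i$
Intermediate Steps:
$\sqrt{\left(-1339 - -5418\right) - 41222} = \sqrt{\left(-1339 + 5418\right) - 41222} = \sqrt{4079 - 41222} = \sqrt{-37143} = 3 i \sqrt{4127}$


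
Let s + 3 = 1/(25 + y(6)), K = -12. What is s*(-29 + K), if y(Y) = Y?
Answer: 3772/31 ≈ 121.68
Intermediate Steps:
s = -92/31 (s = -3 + 1/(25 + 6) = -3 + 1/31 = -92/31 ≈ -2.9677)
s*(-29 + K) = -92*(-29 - 12)/31 = -92/31*(-41) = 3772/31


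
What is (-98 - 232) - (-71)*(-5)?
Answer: -685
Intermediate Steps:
(-98 - 232) - (-71)*(-5) = -330 - 1*355 = -330 - 355 = -685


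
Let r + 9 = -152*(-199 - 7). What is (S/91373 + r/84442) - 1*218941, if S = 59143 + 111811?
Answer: -1689269908294219/7715718866 ≈ -2.1894e+5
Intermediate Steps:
S = 170954
r = 31303 (r = -9 - 152*(-199 - 7) = -9 - 152*(-206) = -9 + 31312 = 31303)
(S/91373 + r/84442) - 1*218941 = (170954/91373 + 31303/84442) - 1*218941 = (170954*(1/91373) + 31303*(1/84442)) - 218941 = (170954/91373 + 31303/84442) - 218941 = 17295946687/7715718866 - 218941 = -1689269908294219/7715718866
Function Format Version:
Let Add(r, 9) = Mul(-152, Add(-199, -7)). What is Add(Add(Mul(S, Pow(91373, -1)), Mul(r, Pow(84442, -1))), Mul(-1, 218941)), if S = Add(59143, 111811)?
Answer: Rational(-1689269908294219, 7715718866) ≈ -2.1894e+5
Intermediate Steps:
S = 170954
r = 31303 (r = Add(-9, Mul(-152, Add(-199, -7))) = Add(-9, Mul(-152, -206)) = Add(-9, 31312) = 31303)
Add(Add(Mul(S, Pow(91373, -1)), Mul(r, Pow(84442, -1))), Mul(-1, 218941)) = Add(Add(Mul(170954, Pow(91373, -1)), Mul(31303, Pow(84442, -1))), Mul(-1, 218941)) = Add(Add(Mul(170954, Rational(1, 91373)), Mul(31303, Rational(1, 84442))), -218941) = Add(Add(Rational(170954, 91373), Rational(31303, 84442)), -218941) = Add(Rational(17295946687, 7715718866), -218941) = Rational(-1689269908294219, 7715718866)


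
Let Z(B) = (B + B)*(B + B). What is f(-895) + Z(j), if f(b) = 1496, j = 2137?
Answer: 18268572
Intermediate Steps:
Z(B) = 4*B² (Z(B) = (2*B)*(2*B) = 4*B²)
f(-895) + Z(j) = 1496 + 4*2137² = 1496 + 4*4566769 = 1496 + 18267076 = 18268572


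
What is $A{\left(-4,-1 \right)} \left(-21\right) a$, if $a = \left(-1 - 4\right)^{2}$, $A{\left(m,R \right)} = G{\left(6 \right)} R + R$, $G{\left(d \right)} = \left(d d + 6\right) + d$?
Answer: $25725$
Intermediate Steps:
$G{\left(d \right)} = 6 + d + d^{2}$ ($G{\left(d \right)} = \left(d^{2} + 6\right) + d = \left(6 + d^{2}\right) + d = 6 + d + d^{2}$)
$A{\left(m,R \right)} = 49 R$ ($A{\left(m,R \right)} = \left(6 + 6 + 6^{2}\right) R + R = \left(6 + 6 + 36\right) R + R = 48 R + R = 49 R$)
$a = 25$ ($a = \left(-5\right)^{2} = 25$)
$A{\left(-4,-1 \right)} \left(-21\right) a = 49 \left(-1\right) \left(-21\right) 25 = \left(-49\right) \left(-21\right) 25 = 1029 \cdot 25 = 25725$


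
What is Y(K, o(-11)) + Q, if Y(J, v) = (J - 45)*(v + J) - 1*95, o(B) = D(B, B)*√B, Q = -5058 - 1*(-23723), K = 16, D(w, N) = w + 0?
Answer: 18106 + 319*I*√11 ≈ 18106.0 + 1058.0*I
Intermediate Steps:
D(w, N) = w
Q = 18665 (Q = -5058 + 23723 = 18665)
o(B) = B^(3/2) (o(B) = B*√B = B^(3/2))
Y(J, v) = -95 + (-45 + J)*(J + v) (Y(J, v) = (-45 + J)*(J + v) - 95 = -95 + (-45 + J)*(J + v))
Y(K, o(-11)) + Q = (-95 + 16² - 45*16 - (-495)*I*√11 + 16*(-11)^(3/2)) + 18665 = (-95 + 256 - 720 - (-495)*I*√11 + 16*(-11*I*√11)) + 18665 = (-95 + 256 - 720 + 495*I*√11 - 176*I*√11) + 18665 = (-559 + 319*I*√11) + 18665 = 18106 + 319*I*√11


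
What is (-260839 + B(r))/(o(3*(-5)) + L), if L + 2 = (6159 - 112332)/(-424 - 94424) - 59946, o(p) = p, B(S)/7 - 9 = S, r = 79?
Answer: 8227210368/1895754817 ≈ 4.3398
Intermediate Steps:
B(S) = 63 + 7*S
L = -1895280577/31616 (L = -2 + ((6159 - 112332)/(-424 - 94424) - 59946) = -2 + (-106173/(-94848) - 59946) = -2 + (-106173*(-1/94848) - 59946) = -2 + (35391/31616 - 59946) = -2 - 1895217345/31616 = -1895280577/31616 ≈ -59947.)
(-260839 + B(r))/(o(3*(-5)) + L) = (-260839 + (63 + 7*79))/(3*(-5) - 1895280577/31616) = (-260839 + (63 + 553))/(-15 - 1895280577/31616) = (-260839 + 616)/(-1895754817/31616) = -260223*(-31616/1895754817) = 8227210368/1895754817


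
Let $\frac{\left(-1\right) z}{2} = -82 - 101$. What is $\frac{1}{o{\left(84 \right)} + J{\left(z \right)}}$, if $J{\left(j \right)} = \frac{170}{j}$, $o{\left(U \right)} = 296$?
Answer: $\frac{183}{54253} \approx 0.0033731$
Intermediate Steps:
$z = 366$ ($z = - 2 \left(-82 - 101\right) = \left(-2\right) \left(-183\right) = 366$)
$\frac{1}{o{\left(84 \right)} + J{\left(z \right)}} = \frac{1}{296 + \frac{170}{366}} = \frac{1}{296 + 170 \cdot \frac{1}{366}} = \frac{1}{296 + \frac{85}{183}} = \frac{1}{\frac{54253}{183}} = \frac{183}{54253}$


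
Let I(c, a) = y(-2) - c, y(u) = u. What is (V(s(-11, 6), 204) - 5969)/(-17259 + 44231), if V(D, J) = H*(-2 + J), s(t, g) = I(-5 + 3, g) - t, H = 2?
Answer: -5565/26972 ≈ -0.20633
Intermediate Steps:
I(c, a) = -2 - c
s(t, g) = -t (s(t, g) = (-2 - (-5 + 3)) - t = (-2 - 1*(-2)) - t = (-2 + 2) - t = 0 - t = -t)
V(D, J) = -4 + 2*J (V(D, J) = 2*(-2 + J) = -4 + 2*J)
(V(s(-11, 6), 204) - 5969)/(-17259 + 44231) = ((-4 + 2*204) - 5969)/(-17259 + 44231) = ((-4 + 408) - 5969)/26972 = (404 - 5969)*(1/26972) = -5565*1/26972 = -5565/26972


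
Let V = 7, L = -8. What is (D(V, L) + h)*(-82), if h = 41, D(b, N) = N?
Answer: -2706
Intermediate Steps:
(D(V, L) + h)*(-82) = (-8 + 41)*(-82) = 33*(-82) = -2706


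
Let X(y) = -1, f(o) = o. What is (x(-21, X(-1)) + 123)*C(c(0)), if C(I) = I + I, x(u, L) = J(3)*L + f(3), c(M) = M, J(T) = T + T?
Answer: 0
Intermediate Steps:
J(T) = 2*T
x(u, L) = 3 + 6*L (x(u, L) = (2*3)*L + 3 = 6*L + 3 = 3 + 6*L)
C(I) = 2*I
(x(-21, X(-1)) + 123)*C(c(0)) = ((3 + 6*(-1)) + 123)*(2*0) = ((3 - 6) + 123)*0 = (-3 + 123)*0 = 120*0 = 0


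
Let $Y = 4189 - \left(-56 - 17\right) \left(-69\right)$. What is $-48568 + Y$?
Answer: $-49416$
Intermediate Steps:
$Y = -848$ ($Y = 4189 - \left(-73\right) \left(-69\right) = 4189 - 5037 = -848$)
$-48568 + Y = -48568 - 848 = -49416$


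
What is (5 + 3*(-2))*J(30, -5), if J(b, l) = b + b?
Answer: -60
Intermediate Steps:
J(b, l) = 2*b
(5 + 3*(-2))*J(30, -5) = (5 + 3*(-2))*(2*30) = (5 - 6)*60 = -1*60 = -60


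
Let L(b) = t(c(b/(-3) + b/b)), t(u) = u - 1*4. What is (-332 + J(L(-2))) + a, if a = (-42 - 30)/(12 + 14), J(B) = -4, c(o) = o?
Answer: -4404/13 ≈ -338.77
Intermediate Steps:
t(u) = -4 + u (t(u) = u - 4 = -4 + u)
L(b) = -3 - b/3 (L(b) = -4 + (b/(-3) + b/b) = -4 + (b*(-⅓) + 1) = -4 + (-b/3 + 1) = -4 + (1 - b/3) = -3 - b/3)
a = -36/13 (a = -72/26 = -72*1/26 = -36/13 ≈ -2.7692)
(-332 + J(L(-2))) + a = (-332 - 4) - 36/13 = -336 - 36/13 = -4404/13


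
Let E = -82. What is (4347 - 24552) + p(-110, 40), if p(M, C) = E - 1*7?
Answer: -20294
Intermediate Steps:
p(M, C) = -89 (p(M, C) = -82 - 1*7 = -82 - 7 = -89)
(4347 - 24552) + p(-110, 40) = (4347 - 24552) - 89 = -20205 - 89 = -20294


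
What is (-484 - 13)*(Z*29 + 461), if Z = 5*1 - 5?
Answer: -229117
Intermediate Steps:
Z = 0 (Z = 5 - 5 = 0)
(-484 - 13)*(Z*29 + 461) = (-484 - 13)*(0*29 + 461) = -497*(0 + 461) = -497*461 = -229117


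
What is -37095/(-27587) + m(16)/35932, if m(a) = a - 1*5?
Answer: 1333200997/991256084 ≈ 1.3450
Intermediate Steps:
m(a) = -5 + a (m(a) = a - 5 = -5 + a)
-37095/(-27587) + m(16)/35932 = -37095/(-27587) + (-5 + 16)/35932 = -37095*(-1/27587) + 11*(1/35932) = 37095/27587 + 11/35932 = 1333200997/991256084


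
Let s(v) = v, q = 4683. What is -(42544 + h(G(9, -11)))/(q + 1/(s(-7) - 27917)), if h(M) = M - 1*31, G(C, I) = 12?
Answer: -1187468100/130768091 ≈ -9.0807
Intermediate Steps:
h(M) = -31 + M (h(M) = M - 31 = -31 + M)
-(42544 + h(G(9, -11)))/(q + 1/(s(-7) - 27917)) = -(42544 + (-31 + 12))/(4683 + 1/(-7 - 27917)) = -(42544 - 19)/(4683 + 1/(-27924)) = -42525/(4683 - 1/27924) = -42525/130768091/27924 = -42525*27924/130768091 = -1*1187468100/130768091 = -1187468100/130768091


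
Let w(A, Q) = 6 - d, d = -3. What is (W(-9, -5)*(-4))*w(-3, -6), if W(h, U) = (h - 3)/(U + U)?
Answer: -216/5 ≈ -43.200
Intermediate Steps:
W(h, U) = (-3 + h)/(2*U) (W(h, U) = (-3 + h)/((2*U)) = (-3 + h)*(1/(2*U)) = (-3 + h)/(2*U))
w(A, Q) = 9 (w(A, Q) = 6 - 1*(-3) = 6 + 3 = 9)
(W(-9, -5)*(-4))*w(-3, -6) = (((½)*(-3 - 9)/(-5))*(-4))*9 = (((½)*(-⅕)*(-12))*(-4))*9 = ((6/5)*(-4))*9 = -24/5*9 = -216/5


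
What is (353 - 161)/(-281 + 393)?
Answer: 12/7 ≈ 1.7143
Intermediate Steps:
(353 - 161)/(-281 + 393) = 192/112 = 192*(1/112) = 12/7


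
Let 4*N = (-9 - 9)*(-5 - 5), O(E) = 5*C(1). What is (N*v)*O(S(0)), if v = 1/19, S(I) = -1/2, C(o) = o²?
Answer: 225/19 ≈ 11.842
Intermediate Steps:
S(I) = -½ (S(I) = -1*½ = -½)
O(E) = 5 (O(E) = 5*1² = 5*1 = 5)
v = 1/19 ≈ 0.052632
N = 45 (N = ((-9 - 9)*(-5 - 5))/4 = (-18*(-10))/4 = (¼)*180 = 45)
(N*v)*O(S(0)) = (45*(1/19))*5 = (45/19)*5 = 225/19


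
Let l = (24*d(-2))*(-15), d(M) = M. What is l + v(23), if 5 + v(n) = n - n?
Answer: 715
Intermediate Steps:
v(n) = -5 (v(n) = -5 + (n - n) = -5 + 0 = -5)
l = 720 (l = (24*(-2))*(-15) = -48*(-15) = 720)
l + v(23) = 720 - 5 = 715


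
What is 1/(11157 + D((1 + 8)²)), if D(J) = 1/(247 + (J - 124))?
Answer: 204/2276029 ≈ 8.9630e-5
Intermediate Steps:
D(J) = 1/(123 + J) (D(J) = 1/(247 + (-124 + J)) = 1/(123 + J))
1/(11157 + D((1 + 8)²)) = 1/(11157 + 1/(123 + (1 + 8)²)) = 1/(11157 + 1/(123 + 9²)) = 1/(11157 + 1/(123 + 81)) = 1/(11157 + 1/204) = 1/(2276029/204) = 204/2276029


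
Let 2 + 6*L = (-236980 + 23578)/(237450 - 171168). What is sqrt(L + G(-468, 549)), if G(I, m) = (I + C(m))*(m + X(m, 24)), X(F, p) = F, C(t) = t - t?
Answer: I*sqrt(2257564343943138)/66282 ≈ 716.84*I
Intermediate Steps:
C(t) = 0
G(I, m) = 2*I*m (G(I, m) = (I + 0)*(m + m) = I*(2*m) = 2*I*m)
L = -57661/66282 (L = -1/3 + ((-236980 + 23578)/(237450 - 171168))/6 = -1/3 + (-213402/66282)/6 = -1/3 + (-213402*1/66282)/6 = -1/3 + (1/6)*(-35567/11047) = -1/3 - 35567/66282 = -57661/66282 ≈ -0.86993)
sqrt(L + G(-468, 549)) = sqrt(-57661/66282 + 2*(-468)*549) = sqrt(-57661/66282 - 513864) = sqrt(-34059991309/66282) = I*sqrt(2257564343943138)/66282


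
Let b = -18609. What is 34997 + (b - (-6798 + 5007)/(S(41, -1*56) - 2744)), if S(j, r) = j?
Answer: 14764991/901 ≈ 16387.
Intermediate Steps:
34997 + (b - (-6798 + 5007)/(S(41, -1*56) - 2744)) = 34997 + (-18609 - (-6798 + 5007)/(41 - 2744)) = 34997 + (-18609 - (-1791)/(-2703)) = 34997 + (-18609 - (-1791)*(-1)/2703) = 34997 + (-18609 - 1*597/901) = 34997 + (-18609 - 597/901) = 34997 - 16767306/901 = 14764991/901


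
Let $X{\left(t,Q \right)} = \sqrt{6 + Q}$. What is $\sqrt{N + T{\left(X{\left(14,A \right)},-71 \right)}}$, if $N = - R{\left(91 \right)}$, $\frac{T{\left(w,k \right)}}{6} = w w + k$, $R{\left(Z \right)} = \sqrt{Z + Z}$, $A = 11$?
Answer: $\sqrt{-324 - \sqrt{182}} \approx 18.371 i$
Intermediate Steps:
$R{\left(Z \right)} = \sqrt{2} \sqrt{Z}$ ($R{\left(Z \right)} = \sqrt{2 Z} = \sqrt{2} \sqrt{Z}$)
$T{\left(w,k \right)} = 6 k + 6 w^{2}$ ($T{\left(w,k \right)} = 6 \left(w w + k\right) = 6 \left(w^{2} + k\right) = 6 \left(k + w^{2}\right) = 6 k + 6 w^{2}$)
$N = - \sqrt{182}$ ($N = - \sqrt{2} \sqrt{91} = - \sqrt{182} \approx -13.491$)
$\sqrt{N + T{\left(X{\left(14,A \right)},-71 \right)}} = \sqrt{- \sqrt{182} + \left(6 \left(-71\right) + 6 \left(\sqrt{6 + 11}\right)^{2}\right)} = \sqrt{- \sqrt{182} - \left(426 - 6 \left(\sqrt{17}\right)^{2}\right)} = \sqrt{- \sqrt{182} + \left(-426 + 6 \cdot 17\right)} = \sqrt{- \sqrt{182} + \left(-426 + 102\right)} = \sqrt{- \sqrt{182} - 324} = \sqrt{-324 - \sqrt{182}}$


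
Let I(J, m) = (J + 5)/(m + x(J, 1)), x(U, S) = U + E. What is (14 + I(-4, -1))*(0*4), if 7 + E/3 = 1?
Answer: 0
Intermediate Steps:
E = -18 (E = -21 + 3*1 = -21 + 3 = -18)
x(U, S) = -18 + U (x(U, S) = U - 18 = -18 + U)
I(J, m) = (5 + J)/(-18 + J + m) (I(J, m) = (J + 5)/(m + (-18 + J)) = (5 + J)/(-18 + J + m))
(14 + I(-4, -1))*(0*4) = (14 + (5 - 4)/(-18 - 4 - 1))*(0*4) = (14 + 1/(-23))*0 = (14 - 1/23*1)*0 = (14 - 1/23)*0 = (321/23)*0 = 0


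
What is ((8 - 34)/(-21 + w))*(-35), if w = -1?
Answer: -455/11 ≈ -41.364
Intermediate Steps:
((8 - 34)/(-21 + w))*(-35) = ((8 - 34)/(-21 - 1))*(-35) = -26/(-22)*(-35) = -26*(-1/22)*(-35) = (13/11)*(-35) = -455/11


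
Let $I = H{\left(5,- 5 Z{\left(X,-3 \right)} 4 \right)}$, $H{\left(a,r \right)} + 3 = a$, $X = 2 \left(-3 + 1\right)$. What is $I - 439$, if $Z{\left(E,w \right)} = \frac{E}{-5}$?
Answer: $-437$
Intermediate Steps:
$X = -4$ ($X = 2 \left(-2\right) = -4$)
$Z{\left(E,w \right)} = - \frac{E}{5}$ ($Z{\left(E,w \right)} = E \left(- \frac{1}{5}\right) = - \frac{E}{5}$)
$H{\left(a,r \right)} = -3 + a$
$I = 2$ ($I = -3 + 5 = 2$)
$I - 439 = 2 - 439 = -437$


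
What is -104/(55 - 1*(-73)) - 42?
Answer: -685/16 ≈ -42.813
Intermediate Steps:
-104/(55 - 1*(-73)) - 42 = -104/(55 + 73) - 42 = -104/128 - 42 = (1/128)*(-104) - 42 = -13/16 - 42 = -685/16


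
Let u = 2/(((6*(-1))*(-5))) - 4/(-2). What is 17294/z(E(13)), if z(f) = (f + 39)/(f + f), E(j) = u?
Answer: 268057/154 ≈ 1740.6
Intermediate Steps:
u = 31/15 (u = 2/((-6*(-5))) - 4*(-½) = 2/30 + 2 = 2*(1/30) + 2 = 1/15 + 2 = 31/15 ≈ 2.0667)
E(j) = 31/15
z(f) = (39 + f)/(2*f) (z(f) = (39 + f)/((2*f)) = (39 + f)*(1/(2*f)) = (39 + f)/(2*f))
17294/z(E(13)) = 17294/(((39 + 31/15)/(2*(31/15)))) = 17294/(((½)*(15/31)*(616/15))) = 17294/(308/31) = 17294*(31/308) = 268057/154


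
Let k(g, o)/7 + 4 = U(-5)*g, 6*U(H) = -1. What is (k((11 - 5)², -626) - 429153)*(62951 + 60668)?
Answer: -53060118037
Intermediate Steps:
U(H) = -⅙ (U(H) = (⅙)*(-1) = -⅙)
k(g, o) = -28 - 7*g/6 (k(g, o) = -28 + 7*(-g/6) = -28 - 7*g/6)
(k((11 - 5)², -626) - 429153)*(62951 + 60668) = ((-28 - 7*(11 - 5)²/6) - 429153)*(62951 + 60668) = ((-28 - 7/6*6²) - 429153)*123619 = ((-28 - 7/6*36) - 429153)*123619 = ((-28 - 42) - 429153)*123619 = (-70 - 429153)*123619 = -429223*123619 = -53060118037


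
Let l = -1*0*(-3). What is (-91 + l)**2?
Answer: 8281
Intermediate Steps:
l = 0 (l = 0*(-3) = 0)
(-91 + l)**2 = (-91 + 0)**2 = (-91)**2 = 8281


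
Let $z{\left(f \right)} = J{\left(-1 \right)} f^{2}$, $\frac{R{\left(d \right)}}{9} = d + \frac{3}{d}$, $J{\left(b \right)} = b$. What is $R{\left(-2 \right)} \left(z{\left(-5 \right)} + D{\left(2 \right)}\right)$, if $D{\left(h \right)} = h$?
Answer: $\frac{1449}{2} \approx 724.5$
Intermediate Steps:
$R{\left(d \right)} = 9 d + \frac{27}{d}$ ($R{\left(d \right)} = 9 \left(d + \frac{3}{d}\right) = 9 d + \frac{27}{d}$)
$z{\left(f \right)} = - f^{2}$
$R{\left(-2 \right)} \left(z{\left(-5 \right)} + D{\left(2 \right)}\right) = \left(9 \left(-2\right) + \frac{27}{-2}\right) \left(- \left(-5\right)^{2} + 2\right) = \left(-18 + 27 \left(- \frac{1}{2}\right)\right) \left(\left(-1\right) 25 + 2\right) = \left(-18 - \frac{27}{2}\right) \left(-25 + 2\right) = \left(- \frac{63}{2}\right) \left(-23\right) = \frac{1449}{2}$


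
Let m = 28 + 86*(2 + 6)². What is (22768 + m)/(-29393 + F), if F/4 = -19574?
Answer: -28300/107689 ≈ -0.26279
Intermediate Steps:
m = 5532 (m = 28 + 86*8² = 28 + 86*64 = 28 + 5504 = 5532)
F = -78296 (F = 4*(-19574) = -78296)
(22768 + m)/(-29393 + F) = (22768 + 5532)/(-29393 - 78296) = 28300/(-107689) = 28300*(-1/107689) = -28300/107689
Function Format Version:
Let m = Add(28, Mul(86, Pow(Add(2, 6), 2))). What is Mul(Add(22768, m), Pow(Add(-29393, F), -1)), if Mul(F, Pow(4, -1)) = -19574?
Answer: Rational(-28300, 107689) ≈ -0.26279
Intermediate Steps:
m = 5532 (m = Add(28, Mul(86, Pow(8, 2))) = Add(28, Mul(86, 64)) = Add(28, 5504) = 5532)
F = -78296 (F = Mul(4, -19574) = -78296)
Mul(Add(22768, m), Pow(Add(-29393, F), -1)) = Mul(Add(22768, 5532), Pow(Add(-29393, -78296), -1)) = Mul(28300, Pow(-107689, -1)) = Mul(28300, Rational(-1, 107689)) = Rational(-28300, 107689)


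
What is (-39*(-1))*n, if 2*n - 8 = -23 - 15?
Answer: -585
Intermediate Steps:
n = -15 (n = 4 + (-23 - 15)/2 = 4 + (½)*(-38) = 4 - 19 = -15)
(-39*(-1))*n = -39*(-1)*(-15) = 39*(-15) = -585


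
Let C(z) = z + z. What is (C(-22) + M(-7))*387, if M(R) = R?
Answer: -19737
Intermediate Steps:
C(z) = 2*z
(C(-22) + M(-7))*387 = (2*(-22) - 7)*387 = (-44 - 7)*387 = -51*387 = -19737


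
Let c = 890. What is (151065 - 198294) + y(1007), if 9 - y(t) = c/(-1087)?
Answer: -51327250/1087 ≈ -47219.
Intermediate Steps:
y(t) = 10673/1087 (y(t) = 9 - 890/(-1087) = 9 - 890*(-1)/1087 = 9 - 1*(-890/1087) = 9 + 890/1087 = 10673/1087)
(151065 - 198294) + y(1007) = (151065 - 198294) + 10673/1087 = -47229 + 10673/1087 = -51327250/1087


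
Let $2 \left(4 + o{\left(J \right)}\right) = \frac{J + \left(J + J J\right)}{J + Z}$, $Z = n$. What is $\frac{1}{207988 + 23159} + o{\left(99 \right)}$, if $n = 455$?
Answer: $\frac{1286796457}{256110876} \approx 5.0244$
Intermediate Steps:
$Z = 455$
$o{\left(J \right)} = -4 + \frac{J^{2} + 2 J}{2 \left(455 + J\right)}$ ($o{\left(J \right)} = -4 + \frac{\left(J + \left(J + J J\right)\right) \frac{1}{J + 455}}{2} = -4 + \frac{\left(J + \left(J + J^{2}\right)\right) \frac{1}{455 + J}}{2} = -4 + \frac{\left(J^{2} + 2 J\right) \frac{1}{455 + J}}{2} = -4 + \frac{\frac{1}{455 + J} \left(J^{2} + 2 J\right)}{2} = -4 + \frac{J^{2} + 2 J}{2 \left(455 + J\right)}$)
$\frac{1}{207988 + 23159} + o{\left(99 \right)} = \frac{1}{207988 + 23159} + \frac{-3640 + 99^{2} - 594}{2 \left(455 + 99\right)} = \frac{1}{231147} + \frac{-3640 + 9801 - 594}{2 \cdot 554} = \frac{1}{231147} + \frac{1}{2} \cdot \frac{1}{554} \cdot 5567 = \frac{1}{231147} + \frac{5567}{1108} = \frac{1286796457}{256110876}$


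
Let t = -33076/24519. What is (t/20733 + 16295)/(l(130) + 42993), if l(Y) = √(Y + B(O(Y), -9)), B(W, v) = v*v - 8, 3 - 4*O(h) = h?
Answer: 39570770407874753/104404170119519138 - 8283602764889*√203/939637531075672242 ≈ 0.37889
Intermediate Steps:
t = -33076/24519 (t = -33076*1/24519 = -33076/24519 ≈ -1.3490)
O(h) = ¾ - h/4
B(W, v) = -8 + v² (B(W, v) = v² - 8 = -8 + v²)
l(Y) = √(73 + Y) (l(Y) = √(Y + (-8 + (-9)²)) = √(Y + (-8 + 81)) = √(Y + 73) = √(73 + Y))
(t/20733 + 16295)/(l(130) + 42993) = (-33076/24519/20733 + 16295)/(√(73 + 130) + 42993) = (-33076/24519*1/20733 + 16295)/(√203 + 42993) = (-33076/508352427 + 16295)/(42993 + √203) = 8283602764889/(508352427*(42993 + √203))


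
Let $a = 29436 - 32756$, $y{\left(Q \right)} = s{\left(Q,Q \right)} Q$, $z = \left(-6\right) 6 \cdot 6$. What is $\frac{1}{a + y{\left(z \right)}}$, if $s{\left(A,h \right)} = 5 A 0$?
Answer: $- \frac{1}{3320} \approx -0.0003012$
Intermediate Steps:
$s{\left(A,h \right)} = 0$
$z = -216$ ($z = \left(-36\right) 6 = -216$)
$y{\left(Q \right)} = 0$ ($y{\left(Q \right)} = 0 Q = 0$)
$a = -3320$ ($a = 29436 - 32756 = -3320$)
$\frac{1}{a + y{\left(z \right)}} = \frac{1}{-3320 + 0} = \frac{1}{-3320} = - \frac{1}{3320}$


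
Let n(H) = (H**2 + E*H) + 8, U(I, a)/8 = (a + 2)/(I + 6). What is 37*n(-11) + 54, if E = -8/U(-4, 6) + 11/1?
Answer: 1807/4 ≈ 451.75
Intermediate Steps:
U(I, a) = 8*(2 + a)/(6 + I) (U(I, a) = 8*((a + 2)/(I + 6)) = 8*((2 + a)/(6 + I)) = 8*(2 + a)/(6 + I))
E = 43/4 (E = -8*(6 - 4)/(8*(2 + 6)) + 11/1 = -8/(8*8/2) + 11*1 = -8/(8*(1/2)*8) + 11 = -8/32 + 11 = -8*1/32 + 11 = -1/4 + 11 = 43/4 ≈ 10.750)
n(H) = 8 + H**2 + 43*H/4 (n(H) = (H**2 + 43*H/4) + 8 = 8 + H**2 + 43*H/4)
37*n(-11) + 54 = 37*(8 + (-11)**2 + (43/4)*(-11)) + 54 = 37*(8 + 121 - 473/4) + 54 = 37*(43/4) + 54 = 1591/4 + 54 = 1807/4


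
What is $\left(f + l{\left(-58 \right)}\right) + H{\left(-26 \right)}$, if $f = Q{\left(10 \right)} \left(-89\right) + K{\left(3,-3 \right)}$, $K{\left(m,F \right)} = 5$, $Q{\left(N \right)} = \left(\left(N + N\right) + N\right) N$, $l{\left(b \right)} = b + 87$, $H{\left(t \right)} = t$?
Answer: $-26692$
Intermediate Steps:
$l{\left(b \right)} = 87 + b$
$Q{\left(N \right)} = 3 N^{2}$ ($Q{\left(N \right)} = \left(2 N + N\right) N = 3 N N = 3 N^{2}$)
$f = -26695$ ($f = 3 \cdot 10^{2} \left(-89\right) + 5 = 3 \cdot 100 \left(-89\right) + 5 = 300 \left(-89\right) + 5 = -26700 + 5 = -26695$)
$\left(f + l{\left(-58 \right)}\right) + H{\left(-26 \right)} = \left(-26695 + \left(87 - 58\right)\right) - 26 = \left(-26695 + 29\right) - 26 = -26666 - 26 = -26692$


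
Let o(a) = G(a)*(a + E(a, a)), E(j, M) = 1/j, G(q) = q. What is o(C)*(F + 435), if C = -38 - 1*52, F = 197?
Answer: 5119832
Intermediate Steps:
C = -90 (C = -38 - 52 = -90)
o(a) = a*(a + 1/a)
o(C)*(F + 435) = (1 + (-90)**2)*(197 + 435) = (1 + 8100)*632 = 8101*632 = 5119832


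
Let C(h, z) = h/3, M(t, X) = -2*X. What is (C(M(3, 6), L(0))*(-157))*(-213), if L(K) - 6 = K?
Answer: -133764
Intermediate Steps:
L(K) = 6 + K
C(h, z) = h/3 (C(h, z) = h*(⅓) = h/3)
(C(M(3, 6), L(0))*(-157))*(-213) = (((-2*6)/3)*(-157))*(-213) = (((⅓)*(-12))*(-157))*(-213) = -4*(-157)*(-213) = 628*(-213) = -133764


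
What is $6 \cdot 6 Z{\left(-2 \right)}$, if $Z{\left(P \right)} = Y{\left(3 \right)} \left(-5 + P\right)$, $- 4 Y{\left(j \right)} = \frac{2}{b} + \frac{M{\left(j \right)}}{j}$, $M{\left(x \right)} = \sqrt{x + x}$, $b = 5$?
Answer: $\frac{126}{5} + 21 \sqrt{6} \approx 76.639$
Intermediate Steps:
$M{\left(x \right)} = \sqrt{2} \sqrt{x}$ ($M{\left(x \right)} = \sqrt{2 x} = \sqrt{2} \sqrt{x}$)
$Y{\left(j \right)} = - \frac{1}{10} - \frac{\sqrt{2}}{4 \sqrt{j}}$ ($Y{\left(j \right)} = - \frac{\frac{2}{5} + \frac{\sqrt{2} \sqrt{j}}{j}}{4} = - \frac{2 \cdot \frac{1}{5} + \frac{\sqrt{2}}{\sqrt{j}}}{4} = - \frac{\frac{2}{5} + \frac{\sqrt{2}}{\sqrt{j}}}{4} = - \frac{1}{10} - \frac{\sqrt{2}}{4 \sqrt{j}}$)
$Z{\left(P \right)} = \left(-5 + P\right) \left(- \frac{1}{10} - \frac{\sqrt{6}}{12}\right)$ ($Z{\left(P \right)} = \left(- \frac{1}{10} - \frac{\sqrt{2}}{4 \sqrt{3}}\right) \left(-5 + P\right) = \left(- \frac{1}{10} - \frac{\sqrt{2} \frac{\sqrt{3}}{3}}{4}\right) \left(-5 + P\right) = \left(- \frac{1}{10} - \frac{\sqrt{6}}{12}\right) \left(-5 + P\right) = \left(-5 + P\right) \left(- \frac{1}{10} - \frac{\sqrt{6}}{12}\right)$)
$6 \cdot 6 Z{\left(-2 \right)} = 6 \cdot 6 \left(- \frac{\left(-5 - 2\right) \left(6 + 5 \sqrt{6}\right)}{60}\right) = 36 \left(\left(- \frac{1}{60}\right) \left(-7\right) \left(6 + 5 \sqrt{6}\right)\right) = 36 \left(\frac{7}{10} + \frac{7 \sqrt{6}}{12}\right) = \frac{126}{5} + 21 \sqrt{6}$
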